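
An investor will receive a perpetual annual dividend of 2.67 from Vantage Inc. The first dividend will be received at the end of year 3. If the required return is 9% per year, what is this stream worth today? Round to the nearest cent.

24.97

Value at end of year 2: C / r = 2.67 / 0.09 = 29.6667
Discount to today: PV = 29.6667 / (1 + 0.09)^2 = 29.6667 / 1.188100 = 24.97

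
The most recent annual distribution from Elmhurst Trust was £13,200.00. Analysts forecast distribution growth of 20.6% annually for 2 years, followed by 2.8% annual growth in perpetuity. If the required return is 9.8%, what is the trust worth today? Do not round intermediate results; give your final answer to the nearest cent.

D_1 = 15919.20000
D_2 = 19198.55520
Terminal value at year 2: TV = D_2×(1+g_2)/(r−g_2) = 19736.11475/0.07 = 281944.49637
P_0 = D_1/(1+r)^1 + D_2/(1+r)^2 + TV/(1+r)^2
    = 14498.36066 + 15924.42892 + 233861.61324 = 264284.40281

£264284.40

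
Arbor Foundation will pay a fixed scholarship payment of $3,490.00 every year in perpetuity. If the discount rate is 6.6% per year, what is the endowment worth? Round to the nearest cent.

Level perpetuity: PV = C / r = $3,490.00 / 0.066 = $52,878.79

$52878.79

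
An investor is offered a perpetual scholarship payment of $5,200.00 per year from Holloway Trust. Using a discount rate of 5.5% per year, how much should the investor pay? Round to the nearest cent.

$94545.45

Level perpetuity: PV = C / r = $5,200.00 / 0.055 = $94,545.45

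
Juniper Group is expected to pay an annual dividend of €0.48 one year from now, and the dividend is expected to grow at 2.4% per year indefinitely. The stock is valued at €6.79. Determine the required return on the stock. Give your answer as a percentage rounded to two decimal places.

9.47%

P = D₁/(r − g) ⇒ r = D₁/P + g = €0.4800/€6.79 + 0.024 = 0.070692 + 0.024 = 0.094692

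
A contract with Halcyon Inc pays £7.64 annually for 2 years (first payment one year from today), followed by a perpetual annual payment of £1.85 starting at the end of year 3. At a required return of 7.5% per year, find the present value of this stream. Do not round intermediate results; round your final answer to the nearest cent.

£35.06

PV of 2-year annuity: £7.64 × [1 − (1+0.075)^−2] / 0.075 = 13.71812
Perpetuity value at year 2: £1.85 / 0.075 = 24.66667
PV of perpetuity: 24.66667 / (1+0.075)^2 = 21.34487
Total PV = 13.71812 + 21.34487 = 35.06299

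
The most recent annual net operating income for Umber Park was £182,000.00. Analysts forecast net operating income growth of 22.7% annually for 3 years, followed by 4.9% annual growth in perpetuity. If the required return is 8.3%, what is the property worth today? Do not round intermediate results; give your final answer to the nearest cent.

£8870624.90

D_1 = 223314.00000
D_2 = 274006.27800
D_3 = 336205.70311
Terminal value at year 3: TV = D_3×(1+g_2)/(r−g_2) = 352679.78256/0.034 = 10372934.78112
P_0 = D_1/(1+r)^1 + D_2/(1+r)^2 + D_3/(1+r)^3 + TV/(1+r)^3
    = 206199.44598 + 233616.54683 + 264679.13478 + 8166129.77598 = 8870624.90358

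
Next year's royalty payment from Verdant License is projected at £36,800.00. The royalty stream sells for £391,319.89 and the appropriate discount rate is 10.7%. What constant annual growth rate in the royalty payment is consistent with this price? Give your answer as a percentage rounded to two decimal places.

1.30%

P = D₁/(r−g) ⇒ g = r − D₁/P = 0.107 − £36,800.00/£391,319.89 = 0.012959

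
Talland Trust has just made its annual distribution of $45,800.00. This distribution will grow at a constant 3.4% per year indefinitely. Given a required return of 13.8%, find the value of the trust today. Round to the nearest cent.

$455357.69

D₁ = D₀ × (1 + g) = $45,800.00 × 1.034 = $47,357.2000
Growing perpetuity: P = D₁ / (r − g) = $47,357.2000 / (0.138 − 0.034) = $455,357.69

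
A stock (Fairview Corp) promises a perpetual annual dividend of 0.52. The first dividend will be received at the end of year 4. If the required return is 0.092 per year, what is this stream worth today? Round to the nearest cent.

4.34

Value at end of year 3: C / r = 0.52 / 0.092 = 5.6522
Discount to today: PV = 5.6522 / (1 + 0.092)^3 = 5.6522 / 1.302171 = 4.34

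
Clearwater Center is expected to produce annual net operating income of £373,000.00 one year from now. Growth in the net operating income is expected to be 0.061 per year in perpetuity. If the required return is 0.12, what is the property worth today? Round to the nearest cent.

£6322033.90

Growing perpetuity: P = D₁ / (r − g) = £373,000.0000 / (0.12 − 0.061) = £6,322,033.90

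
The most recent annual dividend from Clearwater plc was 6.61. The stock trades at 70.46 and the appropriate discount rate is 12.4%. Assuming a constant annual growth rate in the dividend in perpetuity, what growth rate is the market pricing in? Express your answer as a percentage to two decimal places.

2.76%

P = D₀(1+g)/(r−g) ⇒ P(r−g) = D₀(1+g) ⇒ g(P+D₀) = P·r − D₀
g = (P·r − D₀)/(P + D₀) = (70.46×0.124 − 6.61) / (70.46 + 6.61) = 0.027599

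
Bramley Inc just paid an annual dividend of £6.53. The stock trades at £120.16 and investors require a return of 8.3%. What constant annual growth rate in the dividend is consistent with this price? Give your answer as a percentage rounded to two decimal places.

2.72%

P = D₀(1+g)/(r−g) ⇒ P(r−g) = D₀(1+g) ⇒ g(P+D₀) = P·r − D₀
g = (P·r − D₀)/(P + D₀) = (£120.16×0.083 − £6.53) / (£120.16 + £6.53) = 0.027179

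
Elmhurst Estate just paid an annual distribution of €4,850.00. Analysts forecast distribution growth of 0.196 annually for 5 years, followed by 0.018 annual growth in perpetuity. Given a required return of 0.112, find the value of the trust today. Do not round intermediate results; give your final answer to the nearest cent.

€105926.42

D_1 = 5800.60000
D_2 = 6937.51760
D_3 = 8297.27105
D_4 = 9923.53618
D_5 = 11868.54927
Terminal value at year 5: TV = D_5×(1+g_2)/(r−g_2) = 12082.18315/0.094 = 128533.86332
P_0 = D_1/(1+r)^1 + D_2/(1+r)^2 + D_3/(1+r)^3 + D_4/(1+r)^4 + D_5/(1+r)^5 + TV/(1+r)^5
    = 5216.36691 + 5610.40901 + 6034.21689 + 6490.03902 + 6980.29377 + 75595.09637 = 105926.42197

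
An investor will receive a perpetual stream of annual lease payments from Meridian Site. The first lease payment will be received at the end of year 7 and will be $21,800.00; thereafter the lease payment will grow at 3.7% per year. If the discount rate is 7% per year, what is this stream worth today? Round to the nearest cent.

$440189.71

Value at end of year 6: C₁ / (r − g) = $21,800.00 / (0.07 − 0.037) = $660,606.0606
Discount to today: PV = $660,606.0606 / (1 + 0.07)^6 = $660,606.0606 / 1.500730 = $440,189.71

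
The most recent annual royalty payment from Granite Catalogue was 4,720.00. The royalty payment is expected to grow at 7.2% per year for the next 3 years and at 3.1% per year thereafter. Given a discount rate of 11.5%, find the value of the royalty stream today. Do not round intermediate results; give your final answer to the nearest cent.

64580.70

D_1 = 5059.84000
D_2 = 5424.14848
D_3 = 5814.68717
Terminal value at year 3: TV = D_3×(1+g_2)/(r−g_2) = 5994.94247/0.084 = 71368.36277
P_0 = D_1/(1+r)^1 + D_2/(1+r)^2 + D_3/(1+r)^3 + TV/(1+r)^3
    = 4537.97309 + 4362.96606 + 4194.70818 + 51485.04916 = 64580.69649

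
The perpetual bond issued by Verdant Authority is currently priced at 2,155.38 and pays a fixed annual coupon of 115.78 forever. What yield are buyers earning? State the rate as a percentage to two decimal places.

5.37%

P = C/r ⇒ r = C/P = 115.78/2,155.38 = 0.053717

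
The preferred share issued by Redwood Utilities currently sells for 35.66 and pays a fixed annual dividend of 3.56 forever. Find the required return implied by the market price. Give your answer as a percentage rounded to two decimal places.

9.98%

P = C/r ⇒ r = C/P = 3.56/35.66 = 0.099832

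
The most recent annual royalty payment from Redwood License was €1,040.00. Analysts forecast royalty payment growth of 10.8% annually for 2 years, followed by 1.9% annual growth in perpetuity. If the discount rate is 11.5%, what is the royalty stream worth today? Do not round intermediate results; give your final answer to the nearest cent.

D_1 = 1152.32000
D_2 = 1276.77056
Terminal value at year 2: TV = D_2×(1+g_2)/(r−g_2) = 1301.02920/0.096 = 13552.38751
P_0 = D_1/(1+r)^1 + D_2/(1+r)^2 + TV/(1+r)^2
    = 1033.47085 + 1026.98269 + 10900.99339 = 12961.44694

€12961.45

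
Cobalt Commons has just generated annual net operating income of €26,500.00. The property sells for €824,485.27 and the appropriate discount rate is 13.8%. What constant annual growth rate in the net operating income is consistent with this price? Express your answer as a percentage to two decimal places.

P = D₀(1+g)/(r−g) ⇒ P(r−g) = D₀(1+g) ⇒ g(P+D₀) = P·r − D₀
g = (P·r − D₀)/(P + D₀) = (€824,485.27×0.138 − €26,500.00) / (€824,485.27 + €26,500.00) = 0.102562

10.26%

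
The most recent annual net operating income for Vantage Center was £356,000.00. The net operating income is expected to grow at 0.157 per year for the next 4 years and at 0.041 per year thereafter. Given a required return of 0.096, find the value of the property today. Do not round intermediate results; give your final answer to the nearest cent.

D_1 = 411892.00000
D_2 = 476559.04400
D_3 = 551378.81391
D_4 = 637945.28769
Terminal value at year 4: TV = D_4×(1+g_2)/(r−g_2) = 664101.04449/0.055 = 12074564.44522
P_0 = D_1/(1+r)^1 + D_2/(1+r)^2 + D_3/(1+r)^3 + D_4/(1+r)^4 + TV/(1+r)^4
    = 375813.86861 + 396730.51641 + 418811.32070 + 442121.07486 + 8368146.16239 = 10001622.94298

£10001622.94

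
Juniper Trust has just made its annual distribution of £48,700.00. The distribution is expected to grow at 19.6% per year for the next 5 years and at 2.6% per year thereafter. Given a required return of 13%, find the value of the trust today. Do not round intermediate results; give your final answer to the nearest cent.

£927764.38

D_1 = 58245.20000
D_2 = 69661.25920
D_3 = 83314.86600
D_4 = 99644.57974
D_5 = 119174.91737
Terminal value at year 5: TV = D_5×(1+g_2)/(r−g_2) = 122273.46522/0.104 = 1175706.39635
P_0 = D_1/(1+r)^1 + D_2/(1+r)^2 + D_3/(1+r)^3 + D_4/(1+r)^4 + D_5/(1+r)^5 + TV/(1+r)^5
    = 51544.42478 + 54554.98410 + 57741.38140 + 61113.88687 + 64683.37052 + 638126.32844 = 927764.37611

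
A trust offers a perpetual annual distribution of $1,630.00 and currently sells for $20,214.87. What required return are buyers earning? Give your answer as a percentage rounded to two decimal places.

8.06%

P = C/r ⇒ r = C/P = $1,630.00/$20,214.87 = 0.080634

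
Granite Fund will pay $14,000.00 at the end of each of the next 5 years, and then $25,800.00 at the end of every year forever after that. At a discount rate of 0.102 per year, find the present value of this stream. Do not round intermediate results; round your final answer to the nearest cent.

PV of 5-year annuity: $14,000.00 × [1 − (1+0.102)^−5] / 0.102 = 52800.96663
Perpetuity value at year 5: $25,800.00 / 0.102 = 252941.17647
PV of perpetuity: 252941.17647 / (1+0.102)^5 = 155636.53796
Total PV = 52800.96663 + 155636.53796 = 208437.50459

$208437.50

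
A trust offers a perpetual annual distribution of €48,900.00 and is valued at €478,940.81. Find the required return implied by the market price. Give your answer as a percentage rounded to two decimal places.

P = C/r ⇒ r = C/P = €48,900.00/€478,940.81 = 0.102100

10.21%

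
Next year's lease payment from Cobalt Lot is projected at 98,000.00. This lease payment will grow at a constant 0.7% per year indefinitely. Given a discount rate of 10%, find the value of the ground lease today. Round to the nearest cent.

1053763.44

Growing perpetuity: P = D₁ / (r − g) = 98,000.0000 / (0.1 − 0.007) = 1,053,763.44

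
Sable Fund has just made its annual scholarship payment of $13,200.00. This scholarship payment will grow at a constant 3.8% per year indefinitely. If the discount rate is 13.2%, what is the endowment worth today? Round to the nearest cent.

$145761.70

D₁ = D₀ × (1 + g) = $13,200.00 × 1.038 = $13,701.6000
Growing perpetuity: P = D₁ / (r − g) = $13,701.6000 / (0.132 − 0.038) = $145,761.70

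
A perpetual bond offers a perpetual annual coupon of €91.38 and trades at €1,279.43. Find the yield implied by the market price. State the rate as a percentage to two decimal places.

P = C/r ⇒ r = C/P = €91.38/€1,279.43 = 0.071422

7.14%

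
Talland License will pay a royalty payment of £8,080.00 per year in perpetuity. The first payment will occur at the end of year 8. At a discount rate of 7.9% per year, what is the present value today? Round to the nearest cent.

Value at end of year 7: C / r = £8,080.00 / 0.079 = £102,278.4810
Discount to today: PV = £102,278.4810 / (1 + 0.079)^7 = £102,278.4810 / 1.702747 = £60,066.75

£60066.75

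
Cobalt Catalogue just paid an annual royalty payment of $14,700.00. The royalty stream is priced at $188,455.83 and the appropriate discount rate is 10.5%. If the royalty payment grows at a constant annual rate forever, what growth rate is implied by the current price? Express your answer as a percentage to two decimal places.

2.50%

P = D₀(1+g)/(r−g) ⇒ P(r−g) = D₀(1+g) ⇒ g(P+D₀) = P·r − D₀
g = (P·r − D₀)/(P + D₀) = ($188,455.83×0.105 − $14,700.00) / ($188,455.83 + $14,700.00) = 0.025044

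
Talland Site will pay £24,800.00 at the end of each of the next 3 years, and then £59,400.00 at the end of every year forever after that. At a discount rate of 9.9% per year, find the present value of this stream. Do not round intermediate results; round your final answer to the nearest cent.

PV of 3-year annuity: £24,800.00 × [1 − (1+0.099)^−3] / 0.099 = 61782.66872
Perpetuity value at year 3: £59,400.00 / 0.099 = 600000.00000
PV of perpetuity: 600000.00000 / (1+0.099)^3 = 452020.54347
Total PV = 61782.66872 + 452020.54347 = 513803.21219

£513803.21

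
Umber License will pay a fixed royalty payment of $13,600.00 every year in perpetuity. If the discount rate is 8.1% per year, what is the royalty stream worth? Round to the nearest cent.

$167901.23

Level perpetuity: PV = C / r = $13,600.00 / 0.081 = $167,901.23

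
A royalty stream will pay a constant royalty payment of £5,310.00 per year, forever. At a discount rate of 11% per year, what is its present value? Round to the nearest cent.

£48272.73

Level perpetuity: PV = C / r = £5,310.00 / 0.11 = £48,272.73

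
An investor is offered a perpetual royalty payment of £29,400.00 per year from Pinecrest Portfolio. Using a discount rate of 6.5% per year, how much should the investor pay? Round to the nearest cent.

£452307.69

Level perpetuity: PV = C / r = £29,400.00 / 0.065 = £452,307.69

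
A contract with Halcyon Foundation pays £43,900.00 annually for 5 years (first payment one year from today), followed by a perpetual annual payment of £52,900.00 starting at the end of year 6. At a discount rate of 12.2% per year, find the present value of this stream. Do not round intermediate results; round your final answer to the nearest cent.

£401323.67

PV of 5-year annuity: £43,900.00 × [1 − (1+0.122)^−5] / 0.122 = 157468.73406
Perpetuity value at year 5: £52,900.00 / 0.122 = 433606.55738
PV of perpetuity: 433606.55738 / (1+0.122)^5 = 243854.93934
Total PV = 157468.73406 + 243854.93934 = 401323.67340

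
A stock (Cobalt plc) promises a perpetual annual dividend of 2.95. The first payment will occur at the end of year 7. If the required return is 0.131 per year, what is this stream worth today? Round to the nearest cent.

10.76

Value at end of year 6: C / r = 2.95 / 0.131 = 22.5191
Discount to today: PV = 22.5191 / (1 + 0.131)^6 = 22.5191 / 2.093031 = 10.76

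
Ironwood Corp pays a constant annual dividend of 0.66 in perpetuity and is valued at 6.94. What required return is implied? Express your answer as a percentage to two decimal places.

P = C/r ⇒ r = C/P = 0.66/6.94 = 0.095101

9.51%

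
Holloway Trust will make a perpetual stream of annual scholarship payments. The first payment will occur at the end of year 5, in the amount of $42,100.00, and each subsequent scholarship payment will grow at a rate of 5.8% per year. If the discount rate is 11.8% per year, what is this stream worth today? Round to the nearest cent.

$449121.28

Value at end of year 4: C₁ / (r − g) = $42,100.00 / (0.118 − 0.058) = $701,666.6667
Discount to today: PV = $701,666.6667 / (1 + 0.118)^4 = $701,666.6667 / 1.562310 = $449,121.28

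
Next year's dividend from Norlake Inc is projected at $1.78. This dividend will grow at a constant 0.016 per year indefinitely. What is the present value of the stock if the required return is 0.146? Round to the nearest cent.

$13.69

Growing perpetuity: P = D₁ / (r − g) = $1.7800 / (0.146 − 0.016) = $13.69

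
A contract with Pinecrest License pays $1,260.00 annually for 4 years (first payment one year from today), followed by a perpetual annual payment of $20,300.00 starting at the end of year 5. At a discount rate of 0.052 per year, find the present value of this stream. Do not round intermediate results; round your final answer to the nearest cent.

$323182.20

PV of 4-year annuity: $1,260.00 × [1 − (1+0.052)^−4] / 0.052 = 4447.21844
Perpetuity value at year 4: $20,300.00 / 0.052 = 390384.61538
PV of perpetuity: 390384.61538 / (1+0.052)^4 = 318734.98491
Total PV = 4447.21844 + 318734.98491 = 323182.20335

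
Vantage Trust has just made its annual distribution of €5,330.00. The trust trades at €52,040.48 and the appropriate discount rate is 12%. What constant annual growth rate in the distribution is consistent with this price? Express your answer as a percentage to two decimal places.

P = D₀(1+g)/(r−g) ⇒ P(r−g) = D₀(1+g) ⇒ g(P+D₀) = P·r − D₀
g = (P·r − D₀)/(P + D₀) = (€52,040.48×0.12 − €5,330.00) / (€52,040.48 + €5,330.00) = 0.015946

1.59%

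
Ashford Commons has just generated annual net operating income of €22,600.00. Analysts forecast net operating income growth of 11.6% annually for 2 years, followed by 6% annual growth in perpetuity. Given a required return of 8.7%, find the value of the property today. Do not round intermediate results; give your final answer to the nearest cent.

D_1 = 25221.60000
D_2 = 28147.30560
Terminal value at year 2: TV = D_2×(1+g_2)/(r−g_2) = 29836.14394/0.027 = 1105042.36800
P_0 = D_1/(1+r)^1 + D_2/(1+r)^2 + TV/(1+r)^2
    = 23202.94388 + 23821.97366 + 935233.04014 = 982257.95768

€982257.96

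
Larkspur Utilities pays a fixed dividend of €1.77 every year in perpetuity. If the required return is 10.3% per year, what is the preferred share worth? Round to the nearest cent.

Level perpetuity: PV = C / r = €1.77 / 0.103 = €17.18

€17.18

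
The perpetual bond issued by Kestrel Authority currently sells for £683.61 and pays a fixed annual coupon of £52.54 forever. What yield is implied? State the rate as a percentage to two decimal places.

P = C/r ⇒ r = C/P = £52.54/£683.61 = 0.076857

7.69%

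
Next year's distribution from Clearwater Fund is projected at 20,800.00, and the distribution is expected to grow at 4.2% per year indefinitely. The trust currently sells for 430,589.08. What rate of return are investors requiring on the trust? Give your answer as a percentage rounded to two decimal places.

9.03%

P = D₁/(r − g) ⇒ r = D₁/P + g = 20,800.0000/430,589.08 + 0.042 = 0.048306 + 0.042 = 0.090306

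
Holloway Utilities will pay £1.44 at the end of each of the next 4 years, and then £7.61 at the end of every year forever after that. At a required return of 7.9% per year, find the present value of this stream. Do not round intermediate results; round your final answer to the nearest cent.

£75.85

PV of 4-year annuity: £1.44 × [1 − (1+0.079)^−4] / 0.079 = 4.78010
Perpetuity value at year 4: £7.61 / 0.079 = 96.32911
PV of perpetuity: 96.32911 / (1+0.079)^4 = 71.06762
Total PV = 4.78010 + 71.06762 = 75.84772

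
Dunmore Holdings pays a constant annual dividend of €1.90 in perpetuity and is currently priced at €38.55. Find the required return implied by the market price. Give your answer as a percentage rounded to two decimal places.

4.93%

P = C/r ⇒ r = C/P = €1.90/€38.55 = 0.049287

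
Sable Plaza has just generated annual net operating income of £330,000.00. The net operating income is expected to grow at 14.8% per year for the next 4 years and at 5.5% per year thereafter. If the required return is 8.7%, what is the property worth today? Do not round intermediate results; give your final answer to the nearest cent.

D_1 = 378840.00000
D_2 = 434908.32000
D_3 = 499274.75136
D_4 = 573167.41456
Terminal value at year 4: TV = D_4×(1+g_2)/(r−g_2) = 604691.62236/0.032 = 18896613.19882
P_0 = D_1/(1+r)^1 + D_2/(1+r)^2 + D_3/(1+r)^3 + D_4/(1+r)^4 + TV/(1+r)^4
    = 348518.85925 + 368076.95530 + 388732.60781 + 410547.40917 + 13535234.89595 = 15051110.72747

£15051110.73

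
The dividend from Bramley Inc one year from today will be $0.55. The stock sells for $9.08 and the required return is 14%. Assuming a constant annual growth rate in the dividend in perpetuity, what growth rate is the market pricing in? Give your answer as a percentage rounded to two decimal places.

7.94%

P = D₁/(r−g) ⇒ g = r − D₁/P = 0.14 − $0.55/$9.08 = 0.079427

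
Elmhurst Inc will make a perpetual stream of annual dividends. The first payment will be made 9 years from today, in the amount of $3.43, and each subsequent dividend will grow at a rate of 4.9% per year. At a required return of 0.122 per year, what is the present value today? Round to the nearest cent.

$18.71

Value at end of year 8: C₁ / (r − g) = $3.43 / (0.122 − 0.049) = $46.9863
Discount to today: PV = $46.9863 / (1 + 0.122)^8 = $46.9863 / 2.511556 = $18.71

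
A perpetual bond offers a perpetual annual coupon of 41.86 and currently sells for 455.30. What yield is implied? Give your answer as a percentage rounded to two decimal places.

P = C/r ⇒ r = C/P = 41.86/455.30 = 0.091939

9.19%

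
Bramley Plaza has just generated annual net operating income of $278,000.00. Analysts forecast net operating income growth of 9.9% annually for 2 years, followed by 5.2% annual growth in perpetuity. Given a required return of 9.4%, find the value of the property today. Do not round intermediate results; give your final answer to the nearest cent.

D_1 = 305522.00000
D_2 = 335768.67800
Terminal value at year 2: TV = D_2×(1+g_2)/(r−g_2) = 353228.64926/0.042 = 8410205.93467
P_0 = D_1/(1+r)^1 + D_2/(1+r)^2 + TV/(1+r)^2
    = 279270.56673 + 280546.94043 + 7027032.88894 = 7586850.39610

$7586850.40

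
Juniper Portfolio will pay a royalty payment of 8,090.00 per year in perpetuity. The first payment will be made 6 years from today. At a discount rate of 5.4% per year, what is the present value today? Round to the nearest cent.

115173.27

Value at end of year 5: C / r = 8,090.00 / 0.054 = 149,814.8148
Discount to today: PV = 149,814.8148 / (1 + 0.054)^5 = 149,814.8148 / 1.300778 = 115,173.27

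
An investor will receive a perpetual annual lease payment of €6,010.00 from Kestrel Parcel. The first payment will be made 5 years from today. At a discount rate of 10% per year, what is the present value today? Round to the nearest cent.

€41049.11

Value at end of year 4: C / r = €6,010.00 / 0.1 = €60,100.0000
Discount to today: PV = €60,100.0000 / (1 + 0.1)^4 = €60,100.0000 / 1.464100 = €41,049.11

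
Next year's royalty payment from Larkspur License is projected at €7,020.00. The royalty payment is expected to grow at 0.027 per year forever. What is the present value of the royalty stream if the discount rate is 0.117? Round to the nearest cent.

Growing perpetuity: P = D₁ / (r − g) = €7,020.0000 / (0.117 − 0.027) = €78,000.00

€78000.00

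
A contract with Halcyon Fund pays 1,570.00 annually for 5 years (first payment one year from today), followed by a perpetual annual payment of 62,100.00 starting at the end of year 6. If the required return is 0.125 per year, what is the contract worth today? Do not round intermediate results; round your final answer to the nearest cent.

281278.80

PV of 5-year annuity: 1,570.00 × [1 − (1+0.125)^−5] / 0.125 = 5590.09230
Perpetuity value at year 5: 62,100.00 / 0.125 = 496800.00000
PV of perpetuity: 496800.00000 / (1+0.125)^5 = 275688.70599
Total PV = 5590.09230 + 275688.70599 = 281278.79829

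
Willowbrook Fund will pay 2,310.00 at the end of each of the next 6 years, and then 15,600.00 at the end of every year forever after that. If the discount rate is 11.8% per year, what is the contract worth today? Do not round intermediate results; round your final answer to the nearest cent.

77251.88

PV of 6-year annuity: 2,310.00 × [1 − (1+0.118)^−6] / 0.118 = 9551.39191
Perpetuity value at year 6: 15,600.00 / 0.118 = 132203.38983
PV of perpetuity: 132203.38983 / (1+0.118)^6 = 67700.48341
Total PV = 9551.39191 + 67700.48341 = 77251.87532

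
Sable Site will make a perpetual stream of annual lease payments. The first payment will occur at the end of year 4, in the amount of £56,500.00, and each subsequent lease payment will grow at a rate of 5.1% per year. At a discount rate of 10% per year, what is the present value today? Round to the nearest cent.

£866311.96

Value at end of year 3: C₁ / (r − g) = £56,500.00 / (0.1 − 0.051) = £1,153,061.2245
Discount to today: PV = £1,153,061.2245 / (1 + 0.1)^3 = £1,153,061.2245 / 1.331000 = £866,311.96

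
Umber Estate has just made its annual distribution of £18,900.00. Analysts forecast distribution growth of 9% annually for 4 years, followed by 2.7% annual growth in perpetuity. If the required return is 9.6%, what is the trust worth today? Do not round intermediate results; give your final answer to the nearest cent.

£349770.03

D_1 = 20601.00000
D_2 = 22455.09000
D_3 = 24476.04810
D_4 = 26678.89243
Terminal value at year 4: TV = D_4×(1+g_2)/(r−g_2) = 27399.22252/0.069 = 397090.18152
P_0 = D_1/(1+r)^1 + D_2/(1+r)^2 + D_3/(1+r)^3 + D_4/(1+r)^4 + TV/(1+r)^4
    = 18796.53285 + 18693.63212 + 18591.29472 + 18489.51756 + 275199.05117 = 349770.02841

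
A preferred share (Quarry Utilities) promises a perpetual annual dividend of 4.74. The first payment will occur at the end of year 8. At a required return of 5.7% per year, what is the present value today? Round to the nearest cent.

56.41

Value at end of year 7: C / r = 4.74 / 0.057 = 83.1579
Discount to today: PV = 83.1579 / (1 + 0.057)^7 = 83.1579 / 1.474093 = 56.41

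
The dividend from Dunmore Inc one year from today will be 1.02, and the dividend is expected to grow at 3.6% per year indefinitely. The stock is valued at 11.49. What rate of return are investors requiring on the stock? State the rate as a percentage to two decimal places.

P = D₁/(r − g) ⇒ r = D₁/P + g = 1.0200/11.49 + 0.036 = 0.088773 + 0.036 = 0.124773

12.48%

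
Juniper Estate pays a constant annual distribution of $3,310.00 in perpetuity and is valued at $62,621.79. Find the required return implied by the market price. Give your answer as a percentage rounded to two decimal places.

5.29%

P = C/r ⇒ r = C/P = $3,310.00/$62,621.79 = 0.052857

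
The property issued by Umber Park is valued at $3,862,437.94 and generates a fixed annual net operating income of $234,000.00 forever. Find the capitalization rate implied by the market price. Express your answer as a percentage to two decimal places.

P = C/r ⇒ r = C/P = $234,000.00/$3,862,437.94 = 0.060583

6.06%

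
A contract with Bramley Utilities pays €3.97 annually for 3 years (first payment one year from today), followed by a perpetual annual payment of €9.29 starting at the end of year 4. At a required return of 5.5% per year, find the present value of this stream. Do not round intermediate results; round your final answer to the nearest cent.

€154.56

PV of 3-year annuity: €3.97 × [1 − (1+0.055)^−3] / 0.055 = 10.71080
Perpetuity value at year 3: €9.29 / 0.055 = 168.90909
PV of perpetuity: 168.90909 / (1+0.055)^3 = 143.84529
Total PV = 10.71080 + 143.84529 = 154.55609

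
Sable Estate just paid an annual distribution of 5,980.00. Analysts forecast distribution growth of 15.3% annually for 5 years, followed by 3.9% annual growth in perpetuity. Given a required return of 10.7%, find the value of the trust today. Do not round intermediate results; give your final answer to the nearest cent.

145839.97

D_1 = 6894.94000
D_2 = 7949.86582
D_3 = 9166.19529
D_4 = 10568.62317
D_5 = 12185.62251
Terminal value at year 5: TV = D_5×(1+g_2)/(r−g_2) = 12660.86179/0.068 = 186189.14401
P_0 = D_1/(1+r)^1 + D_2/(1+r)^2 + D_3/(1+r)^3 + D_4/(1+r)^4 + D_5/(1+r)^5 + TV/(1+r)^5
    = 6228.49142 + 6487.30859 + 6756.88058 + 7037.65430 + 7330.09522 + 111999.54308 = 145839.97318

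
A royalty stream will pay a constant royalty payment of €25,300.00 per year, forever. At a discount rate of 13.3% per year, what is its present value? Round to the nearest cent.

Level perpetuity: PV = C / r = €25,300.00 / 0.133 = €190,225.56

€190225.56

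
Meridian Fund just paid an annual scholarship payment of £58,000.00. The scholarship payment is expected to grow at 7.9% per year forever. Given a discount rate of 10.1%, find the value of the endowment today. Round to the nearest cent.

D₁ = D₀ × (1 + g) = £58,000.00 × 1.079 = £62,582.0000
Growing perpetuity: P = D₁ / (r − g) = £62,582.0000 / (0.101 − 0.079) = £2,844,636.36

£2844636.36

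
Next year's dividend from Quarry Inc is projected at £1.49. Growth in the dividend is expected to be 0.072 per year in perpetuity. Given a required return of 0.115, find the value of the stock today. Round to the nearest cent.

£34.65

Growing perpetuity: P = D₁ / (r − g) = £1.4900 / (0.115 − 0.072) = £34.65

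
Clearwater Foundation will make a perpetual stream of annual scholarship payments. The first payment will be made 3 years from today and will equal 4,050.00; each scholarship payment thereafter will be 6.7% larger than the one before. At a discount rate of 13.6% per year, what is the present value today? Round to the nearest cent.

Value at end of year 2: C₁ / (r − g) = 4,050.00 / (0.136 − 0.067) = 58,695.6522
Discount to today: PV = 58,695.6522 / (1 + 0.136)^2 = 58,695.6522 / 1.290496 = 45,483.02

45483.02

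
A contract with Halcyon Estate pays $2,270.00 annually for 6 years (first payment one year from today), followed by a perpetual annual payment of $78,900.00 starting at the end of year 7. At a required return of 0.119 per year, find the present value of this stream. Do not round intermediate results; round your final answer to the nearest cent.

PV of 6-year annuity: $2,270.00 × [1 − (1+0.119)^−6] / 0.119 = 9359.38706
Perpetuity value at year 6: $78,900.00 / 0.119 = 663025.21008
PV of perpetuity: 663025.21008 / (1+0.119)^6 = 337714.35605
Total PV = 9359.38706 + 337714.35605 = 347073.74311

$347073.74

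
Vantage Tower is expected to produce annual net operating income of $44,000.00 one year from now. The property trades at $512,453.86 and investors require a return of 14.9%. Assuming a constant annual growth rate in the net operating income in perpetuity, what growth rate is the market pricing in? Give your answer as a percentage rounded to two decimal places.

6.31%

P = D₁/(r−g) ⇒ g = r − D₁/P = 0.149 − $44,000.00/$512,453.86 = 0.063139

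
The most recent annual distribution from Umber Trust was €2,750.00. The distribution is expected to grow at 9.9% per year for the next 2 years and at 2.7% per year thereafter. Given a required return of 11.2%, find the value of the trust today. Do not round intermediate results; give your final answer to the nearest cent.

€37858.06

D_1 = 3022.25000
D_2 = 3321.45275
Terminal value at year 2: TV = D_2×(1+g_2)/(r−g_2) = 3411.13197/0.085 = 40130.96440
P_0 = D_1/(1+r)^1 + D_2/(1+r)^2 + TV/(1+r)^2
    = 2717.85072 + 2686.07728 + 32454.13378 = 37858.06179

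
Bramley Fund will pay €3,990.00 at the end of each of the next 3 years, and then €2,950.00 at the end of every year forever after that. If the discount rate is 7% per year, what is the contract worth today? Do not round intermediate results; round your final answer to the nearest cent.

PV of 3-year annuity: €3,990.00 × [1 − (1+0.07)^−3] / 0.07 = 10471.02102
Perpetuity value at year 3: €2,950.00 / 0.07 = 42142.85714
PV of perpetuity: 42142.85714 / (1+0.07)^3 = 34401.12481
Total PV = 10471.02102 + 34401.12481 = 44872.14583

€44872.15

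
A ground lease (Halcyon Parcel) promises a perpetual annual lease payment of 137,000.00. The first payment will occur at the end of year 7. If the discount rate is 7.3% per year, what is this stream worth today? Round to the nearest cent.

Value at end of year 6: C / r = 137,000.00 / 0.073 = 1,876,712.3288
Discount to today: PV = 1,876,712.3288 / (1 + 0.073)^6 = 1,876,712.3288 / 1.526154 = 1,229,700.57

1229700.57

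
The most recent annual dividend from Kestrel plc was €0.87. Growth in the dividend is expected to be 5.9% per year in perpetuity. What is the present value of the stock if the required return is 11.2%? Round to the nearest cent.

D₁ = D₀ × (1 + g) = €0.87 × 1.059 = €0.9213
Growing perpetuity: P = D₁ / (r − g) = €0.9213 / (0.112 − 0.059) = €17.38

€17.38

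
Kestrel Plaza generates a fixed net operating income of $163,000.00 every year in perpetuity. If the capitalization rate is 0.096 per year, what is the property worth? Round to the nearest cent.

$1697916.67

Level perpetuity: PV = C / r = $163,000.00 / 0.096 = $1,697,916.67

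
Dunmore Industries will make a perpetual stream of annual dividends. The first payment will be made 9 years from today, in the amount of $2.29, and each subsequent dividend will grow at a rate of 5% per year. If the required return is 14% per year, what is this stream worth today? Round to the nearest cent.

Value at end of year 8: C₁ / (r − g) = $2.29 / (0.14 − 0.05) = $25.4444
Discount to today: PV = $25.4444 / (1 + 0.14)^8 = $25.4444 / 2.852586 = $8.92

$8.92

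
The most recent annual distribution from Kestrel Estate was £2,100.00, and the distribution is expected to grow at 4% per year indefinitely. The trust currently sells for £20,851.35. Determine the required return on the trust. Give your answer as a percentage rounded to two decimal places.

14.47%

D₁ = £2,100.00 × 1.04 = £2,184.0000
P = D₁/(r − g) ⇒ r = D₁/P + g = £2,184.0000/£20,851.35 + 0.04 = 0.104741 + 0.04 = 0.144741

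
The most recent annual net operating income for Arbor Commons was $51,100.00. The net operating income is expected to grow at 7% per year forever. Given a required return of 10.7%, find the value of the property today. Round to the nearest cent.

D₁ = D₀ × (1 + g) = $51,100.00 × 1.07 = $54,677.0000
Growing perpetuity: P = D₁ / (r − g) = $54,677.0000 / (0.107 − 0.07) = $1,477,756.76

$1477756.76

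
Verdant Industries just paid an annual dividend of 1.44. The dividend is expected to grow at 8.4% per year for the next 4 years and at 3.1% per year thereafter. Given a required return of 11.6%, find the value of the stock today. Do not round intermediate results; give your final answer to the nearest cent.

20.91

D_1 = 1.56096
D_2 = 1.69208
D_3 = 1.83422
D_4 = 1.98829
Terminal value at year 4: TV = D_4×(1+g_2)/(r−g_2) = 2.04993/0.085 = 24.11678
P_0 = D_1/(1+r)^1 + D_2/(1+r)^2 + D_3/(1+r)^3 + D_4/(1+r)^4 + TV/(1+r)^4
    = 1.39871 + 1.35860 + 1.31965 + 1.28181 + 15.54757 = 20.90634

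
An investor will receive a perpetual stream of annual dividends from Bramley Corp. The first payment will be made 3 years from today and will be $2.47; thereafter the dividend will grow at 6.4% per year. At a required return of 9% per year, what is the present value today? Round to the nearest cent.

Value at end of year 2: C₁ / (r − g) = $2.47 / (0.09 − 0.064) = $95.0000
Discount to today: PV = $95.0000 / (1 + 0.09)^2 = $95.0000 / 1.188100 = $79.96

$79.96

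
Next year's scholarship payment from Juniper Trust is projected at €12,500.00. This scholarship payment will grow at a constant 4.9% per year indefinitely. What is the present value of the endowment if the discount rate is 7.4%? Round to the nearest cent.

€500000.00

Growing perpetuity: P = D₁ / (r − g) = €12,500.0000 / (0.074 − 0.049) = €500,000.00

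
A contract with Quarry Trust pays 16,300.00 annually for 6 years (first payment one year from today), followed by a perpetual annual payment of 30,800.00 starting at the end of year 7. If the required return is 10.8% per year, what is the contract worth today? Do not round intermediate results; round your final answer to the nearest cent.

223487.33

PV of 6-year annuity: 16,300.00 × [1 − (1+0.108)^−6] / 0.108 = 69356.89804
Perpetuity value at year 6: 30,800.00 / 0.108 = 285185.18519
PV of perpetuity: 285185.18519 / (1+0.108)^6 = 154130.43306
Total PV = 69356.89804 + 154130.43306 = 223487.33110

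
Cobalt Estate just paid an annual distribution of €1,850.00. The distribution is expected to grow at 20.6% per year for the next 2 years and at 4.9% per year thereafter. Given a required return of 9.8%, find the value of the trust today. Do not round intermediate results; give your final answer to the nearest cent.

D_1 = 2231.10000
D_2 = 2690.70660
Terminal value at year 2: TV = D_2×(1+g_2)/(r−g_2) = 2822.55122/0.049 = 57603.08619
P_0 = D_1/(1+r)^1 + D_2/(1+r)^2 + TV/(1+r)^2
    = 2031.96721 + 2231.83284 + 47779.44183 = 52043.24189

€52043.24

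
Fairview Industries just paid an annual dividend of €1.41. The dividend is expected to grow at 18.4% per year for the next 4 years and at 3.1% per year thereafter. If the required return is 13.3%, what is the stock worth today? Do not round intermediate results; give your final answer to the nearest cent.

D_1 = 1.66944
D_2 = 1.97662
D_3 = 2.34031
D_4 = 2.77093
Terminal value at year 4: TV = D_4×(1+g_2)/(r−g_2) = 2.85683/0.102 = 28.00815
P_0 = D_1/(1+r)^1 + D_2/(1+r)^2 + D_3/(1+r)^3 + D_4/(1+r)^4 + TV/(1+r)^4
    = 1.47347 + 1.53979 + 1.60911 + 1.68154 + 16.99671 = 23.30061

€23.30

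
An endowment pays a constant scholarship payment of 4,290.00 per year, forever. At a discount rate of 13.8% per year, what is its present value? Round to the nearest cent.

Level perpetuity: PV = C / r = 4,290.00 / 0.138 = 31,086.96

31086.96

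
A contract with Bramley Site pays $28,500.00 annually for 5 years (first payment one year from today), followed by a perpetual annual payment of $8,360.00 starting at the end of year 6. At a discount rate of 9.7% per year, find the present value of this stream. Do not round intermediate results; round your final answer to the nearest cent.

$163120.75

PV of 5-year annuity: $28,500.00 × [1 − (1+0.097)^−5] / 0.097 = 108870.54308
Perpetuity value at year 5: $8,360.00 / 0.097 = 86185.56701
PV of perpetuity: 86185.56701 / (1+0.097)^5 = 54250.20771
Total PV = 108870.54308 + 54250.20771 = 163120.75079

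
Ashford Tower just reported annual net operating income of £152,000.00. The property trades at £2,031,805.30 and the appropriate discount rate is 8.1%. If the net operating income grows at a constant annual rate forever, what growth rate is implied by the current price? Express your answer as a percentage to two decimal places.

P = D₀(1+g)/(r−g) ⇒ P(r−g) = D₀(1+g) ⇒ g(P+D₀) = P·r − D₀
g = (P·r − D₀)/(P + D₀) = (£2,031,805.30×0.081 − £152,000.00) / (£2,031,805.30 + £152,000.00) = 0.005759

0.58%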